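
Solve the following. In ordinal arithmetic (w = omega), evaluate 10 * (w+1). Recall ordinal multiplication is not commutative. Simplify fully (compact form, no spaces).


Compute 10 * (w+1).
Ordinal * is associative and left-distributive over +, but NOT commutative; for finite n>1, n*w = w but w*n stays w*n.
By left-distributivity: 10 * (w+1) = 10*w + 10*1 = w + 10 = w+10.
Result = w+10

w+10


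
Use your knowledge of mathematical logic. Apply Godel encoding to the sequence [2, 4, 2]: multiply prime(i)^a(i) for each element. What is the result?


Encode each element as an exponent of the corresponding prime:
  2^2 = 4
  3^4 = 81
  5^2 = 25
Product = 4 * 81 * 25 = 8100

8100


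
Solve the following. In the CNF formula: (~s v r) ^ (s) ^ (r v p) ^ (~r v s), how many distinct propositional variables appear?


Identify each variable that appears in the formula.
Variables found: p, r, s
Count = 3

3


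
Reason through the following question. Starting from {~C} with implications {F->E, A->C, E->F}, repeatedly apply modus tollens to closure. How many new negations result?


Initial negated facts: {~C}
Apply modus tollens to closure:
  ~C and A->C  =>  ~A
Final negated: {~A, ~C}
New negations: {~A}
Count = 1

1


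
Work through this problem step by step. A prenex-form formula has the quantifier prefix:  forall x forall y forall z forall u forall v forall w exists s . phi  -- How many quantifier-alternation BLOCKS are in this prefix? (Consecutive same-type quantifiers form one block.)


Quantifier-type sequence: A A A A A A E  (A=forall, E=exists)
Group into maximal same-type runs:
  Ax6 | Ex1
Number of blocks = 2

2


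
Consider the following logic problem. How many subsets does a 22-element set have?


The power set of a set with n elements has 2^n elements.
|P(S)| = 2^22 = 4194304

4194304


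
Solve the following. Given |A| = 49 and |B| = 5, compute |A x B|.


The Cartesian product A x B contains all ordered pairs (a, b).
|A x B| = |A| * |B| = 49 * 5 = 245

245


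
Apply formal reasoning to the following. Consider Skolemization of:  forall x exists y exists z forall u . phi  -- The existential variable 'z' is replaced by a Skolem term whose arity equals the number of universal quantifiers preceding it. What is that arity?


Quantifier prefix: forall x exists y exists z forall u
'z' is existentially quantified at position 3.
Universal variables preceding it: x
Skolem function arity = 1

1


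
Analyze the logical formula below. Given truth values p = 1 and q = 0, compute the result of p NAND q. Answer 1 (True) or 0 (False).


p = 1, q = 0
Operation: p NAND q
Evaluate: 1 NAND 0 = 1

1


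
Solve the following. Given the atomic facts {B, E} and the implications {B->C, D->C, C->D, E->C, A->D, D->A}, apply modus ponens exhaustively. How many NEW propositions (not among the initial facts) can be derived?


Initial facts: {B, E}
Apply modus ponens to closure:
  B and B->C  =>  C
  C and C->D  =>  D
  D and D->A  =>  A
Final known: {A, B, C, D, E}
New propositions: {A, C, D}
Count = 3

3


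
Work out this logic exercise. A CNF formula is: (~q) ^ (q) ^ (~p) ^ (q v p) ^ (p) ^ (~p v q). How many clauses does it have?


A CNF formula is a conjunction of clauses.
Clauses are separated by ^.
Counting the conjuncts: 6 clauses.

6


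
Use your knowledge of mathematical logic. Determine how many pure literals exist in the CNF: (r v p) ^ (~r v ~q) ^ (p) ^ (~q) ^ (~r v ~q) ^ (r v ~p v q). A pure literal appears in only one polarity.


Check each variable for pure literal status:
p: mixed (not pure)
q: mixed (not pure)
r: mixed (not pure)
Pure literal count = 0

0


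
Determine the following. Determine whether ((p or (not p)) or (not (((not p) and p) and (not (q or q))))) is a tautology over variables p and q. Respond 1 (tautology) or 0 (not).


Check all 4 assignments:
p=0, q=0: 1
p=0, q=1: 1
p=1, q=0: 1
p=1, q=1: 1
Satisfying count = 4/4.
Tautology iff count = 4: yes.

1


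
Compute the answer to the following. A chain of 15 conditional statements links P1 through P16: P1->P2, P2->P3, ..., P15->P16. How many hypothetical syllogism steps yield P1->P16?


With 15 implications in a chain connecting 16 propositions:
P1->P2, P2->P3, ..., P15->P16
Steps needed = (number of implications) - 1 = 15 - 1 = 14

14


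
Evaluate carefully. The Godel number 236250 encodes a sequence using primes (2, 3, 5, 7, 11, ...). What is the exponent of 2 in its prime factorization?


Factorize 236250 by dividing by 2 repeatedly.
Division steps: 2 divides 236250 exactly 1 time(s).
Exponent of 2 = 1

1


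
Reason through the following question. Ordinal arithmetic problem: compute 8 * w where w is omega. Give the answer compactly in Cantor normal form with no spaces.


Compute 8 * w.
Ordinal * is associative and left-distributive over +, but NOT commutative; for finite n>1, n*w = w but w*n stays w*n.
For finite n>0, n * w = sup{n*k : k<w} = w. So 8 * w = w.
Result = w

w


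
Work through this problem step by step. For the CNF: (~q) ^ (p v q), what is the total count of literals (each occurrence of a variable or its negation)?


Counting literals in each clause:
Clause 1: 1 literal(s)
Clause 2: 2 literal(s)
Total = 3

3


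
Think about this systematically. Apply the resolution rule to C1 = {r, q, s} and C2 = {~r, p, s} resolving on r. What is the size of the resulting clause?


Remove r from C1 and ~r from C2.
C1 remainder: {q, s}
C2 remainder: {p, s}
Union (resolvent): {p, q, s}
Resolvent has 3 literal(s).

3


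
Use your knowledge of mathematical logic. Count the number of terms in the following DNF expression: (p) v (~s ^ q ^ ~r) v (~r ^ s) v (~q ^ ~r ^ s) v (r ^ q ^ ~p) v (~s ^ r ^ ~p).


A DNF formula is a disjunction of terms (conjunctions).
Terms are separated by v.
Counting the disjuncts: 6 terms.

6


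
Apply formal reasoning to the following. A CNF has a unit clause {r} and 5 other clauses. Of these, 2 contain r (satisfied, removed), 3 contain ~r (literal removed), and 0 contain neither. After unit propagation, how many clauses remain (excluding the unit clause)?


Satisfied (removed): 2
Shortened (remain): 3
Unchanged (remain): 0
Remaining = 3 + 0 = 3

3


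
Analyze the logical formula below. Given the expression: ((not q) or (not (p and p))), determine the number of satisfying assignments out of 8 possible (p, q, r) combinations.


Check all 8 assignments:
p=0, q=0, r=0: 1
p=0, q=0, r=1: 1
p=0, q=1, r=0: 1
p=0, q=1, r=1: 1
p=1, q=0, r=0: 1
p=1, q=0, r=1: 1
p=1, q=1, r=0: 0
p=1, q=1, r=1: 0
Count of True = 6

6


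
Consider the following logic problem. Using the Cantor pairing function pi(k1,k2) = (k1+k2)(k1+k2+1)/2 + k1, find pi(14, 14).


k1 + k2 = 28
(k1+k2)(k1+k2+1)/2 = 28 * 29 / 2 = 406
pi = 406 + 14 = 420

420


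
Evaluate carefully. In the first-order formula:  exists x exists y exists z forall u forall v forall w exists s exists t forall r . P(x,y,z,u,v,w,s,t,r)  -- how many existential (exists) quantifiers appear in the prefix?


Quantifier prefix: exists x exists y exists z forall u forall v forall w exists s exists t forall r
Mark each quantifier type:
  E E E U U U E E U
Universal count = 4, Existential count = 5
Asked for existential (exists) quantifiers: 5

5


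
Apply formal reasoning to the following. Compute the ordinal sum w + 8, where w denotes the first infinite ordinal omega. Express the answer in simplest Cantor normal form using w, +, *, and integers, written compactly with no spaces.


Compute w + 8.
Ordinal + is associative but NOT commutative; for finite n>0, n + w = w but w + n stays w+n.
w + 8 is already in normal form (a successor ordinal beyond w).
Result = w+8

w+8


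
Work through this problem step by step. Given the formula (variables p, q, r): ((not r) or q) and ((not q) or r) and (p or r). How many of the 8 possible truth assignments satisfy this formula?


Evaluate all 8 assignments for p, q, r:
p=0, q=0, r=0: 0
p=0, q=0, r=1: 0
p=0, q=1, r=0: 0
p=0, q=1, r=1: 1
p=1, q=0, r=0: 1
p=1, q=0, r=1: 0
p=1, q=1, r=0: 0
p=1, q=1, r=1: 1
Satisfying count = 3

3


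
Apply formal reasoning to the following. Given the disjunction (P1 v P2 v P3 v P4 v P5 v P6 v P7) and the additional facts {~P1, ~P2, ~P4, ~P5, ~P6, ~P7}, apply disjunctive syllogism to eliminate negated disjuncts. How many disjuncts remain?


Original disjuncts (7): P1, P2, P3, P4, P5, P6, P7
Negated (eliminate): ~P1, ~P2, ~P4, ~P5, ~P6, ~P7
Remaining disjuncts: P3
Count = 7 - 6 = 1

1


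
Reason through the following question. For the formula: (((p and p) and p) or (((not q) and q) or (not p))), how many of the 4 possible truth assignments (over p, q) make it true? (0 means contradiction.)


Check all 4 assignments:
p=0, q=0: 1
p=0, q=1: 1
p=1, q=0: 1
p=1, q=1: 1
Count of True = 4

4


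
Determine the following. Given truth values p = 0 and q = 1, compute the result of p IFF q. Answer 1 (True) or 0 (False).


p = 0, q = 1
Operation: p IFF q
Evaluate: 0 IFF 1 = 0

0


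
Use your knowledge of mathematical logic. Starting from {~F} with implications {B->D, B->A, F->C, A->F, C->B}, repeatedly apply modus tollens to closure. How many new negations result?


Initial negated facts: {~F}
Apply modus tollens to closure:
  ~F and A->F  =>  ~A
  ~A and B->A  =>  ~B
  ~B and C->B  =>  ~C
Final negated: {~A, ~B, ~C, ~F}
New negations: {~A, ~B, ~C}
Count = 3

3


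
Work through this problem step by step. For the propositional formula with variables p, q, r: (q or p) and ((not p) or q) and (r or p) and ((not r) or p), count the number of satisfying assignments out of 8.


Evaluate all 8 assignments for p, q, r:
p=0, q=0, r=0: 0
p=0, q=0, r=1: 0
p=0, q=1, r=0: 0
p=0, q=1, r=1: 0
p=1, q=0, r=0: 0
p=1, q=0, r=1: 0
p=1, q=1, r=0: 1
p=1, q=1, r=1: 1
Satisfying count = 2

2


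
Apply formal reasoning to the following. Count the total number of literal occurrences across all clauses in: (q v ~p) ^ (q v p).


Counting literals in each clause:
Clause 1: 2 literal(s)
Clause 2: 2 literal(s)
Total = 4

4


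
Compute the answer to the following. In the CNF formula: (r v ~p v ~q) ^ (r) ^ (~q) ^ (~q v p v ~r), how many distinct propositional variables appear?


Identify each variable that appears in the formula.
Variables found: p, q, r
Count = 3

3


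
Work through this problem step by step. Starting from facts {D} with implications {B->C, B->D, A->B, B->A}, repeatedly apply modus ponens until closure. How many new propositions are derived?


Initial facts: {D}
Apply modus ponens to closure:
  (no implication fires)
Final known: {D}
New propositions: {(none)}
Count = 0

0


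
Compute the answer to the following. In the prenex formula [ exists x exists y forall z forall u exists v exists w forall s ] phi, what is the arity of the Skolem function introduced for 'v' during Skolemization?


Quantifier prefix: exists x exists y forall z forall u exists v exists w forall s
'v' is existentially quantified at position 5.
Universal variables preceding it: z, u
Skolem function arity = 2

2


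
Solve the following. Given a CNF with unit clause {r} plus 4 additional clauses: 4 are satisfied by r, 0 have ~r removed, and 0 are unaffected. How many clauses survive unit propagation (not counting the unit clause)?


Satisfied (removed): 4
Shortened (remain): 0
Unchanged (remain): 0
Remaining = 0 + 0 = 0

0


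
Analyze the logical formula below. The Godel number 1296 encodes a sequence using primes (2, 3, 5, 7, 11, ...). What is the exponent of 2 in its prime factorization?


Factorize 1296 by dividing by 2 repeatedly.
Division steps: 2 divides 1296 exactly 4 time(s).
Exponent of 2 = 4

4


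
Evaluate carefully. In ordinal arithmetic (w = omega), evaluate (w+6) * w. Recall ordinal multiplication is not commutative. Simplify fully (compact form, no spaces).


Compute (w+6) * w.
Ordinal * is associative and left-distributive over +, but NOT commutative; for finite n>1, n*w = w but w*n stays w*n.
(w+6) * w = sup{(w+6)*k : k<w} = sup{w*k+6} = w^2 (the +6 tail is absorbed in the limit).
Result = w^2

w^2


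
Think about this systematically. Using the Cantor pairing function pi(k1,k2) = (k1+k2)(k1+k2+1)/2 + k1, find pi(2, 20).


k1 + k2 = 22
(k1+k2)(k1+k2+1)/2 = 22 * 23 / 2 = 253
pi = 253 + 2 = 255

255


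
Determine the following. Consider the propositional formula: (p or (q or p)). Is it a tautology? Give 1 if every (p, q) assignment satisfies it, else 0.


Check all 4 assignments:
p=0, q=0: 0
p=0, q=1: 1
p=1, q=0: 1
p=1, q=1: 1
Satisfying count = 3/4.
Tautology iff count = 4: no.

0


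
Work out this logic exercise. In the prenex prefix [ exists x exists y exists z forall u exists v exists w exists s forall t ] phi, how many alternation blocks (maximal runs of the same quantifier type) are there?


Quantifier-type sequence: E E E A E E E A  (A=forall, E=exists)
Group into maximal same-type runs:
  Ex3 | Ax1 | Ex3 | Ax1
Number of blocks = 4

4


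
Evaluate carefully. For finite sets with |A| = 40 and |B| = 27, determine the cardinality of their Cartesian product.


The Cartesian product A x B contains all ordered pairs (a, b).
|A x B| = |A| * |B| = 40 * 27 = 1080

1080


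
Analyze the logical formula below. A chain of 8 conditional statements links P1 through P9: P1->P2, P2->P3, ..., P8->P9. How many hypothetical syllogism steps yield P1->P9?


With 8 implications in a chain connecting 9 propositions:
P1->P2, P2->P3, ..., P8->P9
Steps needed = (number of implications) - 1 = 8 - 1 = 7

7


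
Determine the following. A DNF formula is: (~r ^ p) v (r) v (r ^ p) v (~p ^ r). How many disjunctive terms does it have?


A DNF formula is a disjunction of terms (conjunctions).
Terms are separated by v.
Counting the disjuncts: 4 terms.

4


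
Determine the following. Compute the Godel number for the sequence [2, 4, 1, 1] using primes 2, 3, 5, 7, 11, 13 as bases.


Encode each element as an exponent of the corresponding prime:
  2^2 = 4
  3^4 = 81
  5^1 = 5
  7^1 = 7
Product = 4 * 81 * 5 * 7 = 11340

11340


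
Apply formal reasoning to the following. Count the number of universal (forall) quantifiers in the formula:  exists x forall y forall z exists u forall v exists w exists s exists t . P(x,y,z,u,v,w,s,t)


Quantifier prefix: exists x forall y forall z exists u forall v exists w exists s exists t
Mark each quantifier type:
  E U U E U E E E
Universal count = 3, Existential count = 5
Asked for universal (forall) quantifiers: 3

3


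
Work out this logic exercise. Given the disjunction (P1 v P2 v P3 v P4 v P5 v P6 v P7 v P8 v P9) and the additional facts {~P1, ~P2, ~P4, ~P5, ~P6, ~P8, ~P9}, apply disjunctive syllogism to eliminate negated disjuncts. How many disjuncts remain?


Original disjuncts (9): P1, P2, P3, P4, P5, P6, P7, P8, P9
Negated (eliminate): ~P1, ~P2, ~P4, ~P5, ~P6, ~P8, ~P9
Remaining disjuncts: P3, P7
Count = 9 - 7 = 2

2


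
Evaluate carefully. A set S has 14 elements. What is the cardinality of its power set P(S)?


The power set of a set with n elements has 2^n elements.
|P(S)| = 2^14 = 16384

16384


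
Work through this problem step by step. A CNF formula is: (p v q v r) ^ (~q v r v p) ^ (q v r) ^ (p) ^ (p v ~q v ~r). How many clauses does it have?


A CNF formula is a conjunction of clauses.
Clauses are separated by ^.
Counting the conjuncts: 5 clauses.

5


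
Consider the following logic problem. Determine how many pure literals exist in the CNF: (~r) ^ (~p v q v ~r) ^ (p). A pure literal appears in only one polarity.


Check each variable for pure literal status:
p: mixed (not pure)
q: pure positive
r: pure negative
Pure literal count = 2

2


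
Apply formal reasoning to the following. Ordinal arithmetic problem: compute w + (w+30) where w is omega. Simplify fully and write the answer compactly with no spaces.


Compute w + (w+30).
Ordinal + is associative but NOT commutative; for finite n>0, n + w = w but w + n stays w+n.
w + (w+30) = (w+w) + 30 = w*2+30.
Result = w*2+30

w*2+30


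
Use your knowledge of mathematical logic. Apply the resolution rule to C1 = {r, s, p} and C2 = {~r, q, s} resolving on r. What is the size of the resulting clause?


Remove r from C1 and ~r from C2.
C1 remainder: {s, p}
C2 remainder: {q, s}
Union (resolvent): {p, q, s}
Resolvent has 3 literal(s).

3


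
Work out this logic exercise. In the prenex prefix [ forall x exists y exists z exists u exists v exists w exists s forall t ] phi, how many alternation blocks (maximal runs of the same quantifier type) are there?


Quantifier-type sequence: A E E E E E E A  (A=forall, E=exists)
Group into maximal same-type runs:
  Ax1 | Ex6 | Ax1
Number of blocks = 3

3


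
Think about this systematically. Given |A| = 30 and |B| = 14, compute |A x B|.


The Cartesian product A x B contains all ordered pairs (a, b).
|A x B| = |A| * |B| = 30 * 14 = 420

420


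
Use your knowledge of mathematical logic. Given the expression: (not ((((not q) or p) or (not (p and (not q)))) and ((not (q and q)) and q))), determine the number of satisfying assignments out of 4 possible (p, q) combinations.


Check all 4 assignments:
p=0, q=0: 1
p=0, q=1: 1
p=1, q=0: 1
p=1, q=1: 1
Count of True = 4

4


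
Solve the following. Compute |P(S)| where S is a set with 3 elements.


The power set of a set with n elements has 2^n elements.
|P(S)| = 2^3 = 8

8


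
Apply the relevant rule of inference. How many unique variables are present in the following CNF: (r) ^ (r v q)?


Identify each variable that appears in the formula.
Variables found: q, r
Count = 2

2


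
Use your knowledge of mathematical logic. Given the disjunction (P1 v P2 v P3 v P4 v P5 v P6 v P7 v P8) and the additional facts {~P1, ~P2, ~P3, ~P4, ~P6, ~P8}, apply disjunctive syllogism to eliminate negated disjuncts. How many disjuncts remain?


Original disjuncts (8): P1, P2, P3, P4, P5, P6, P7, P8
Negated (eliminate): ~P1, ~P2, ~P3, ~P4, ~P6, ~P8
Remaining disjuncts: P5, P7
Count = 8 - 6 = 2

2


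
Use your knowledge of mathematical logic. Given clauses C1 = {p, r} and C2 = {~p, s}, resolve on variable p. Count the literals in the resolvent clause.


Remove p from C1 and ~p from C2.
C1 remainder: {r}
C2 remainder: {s}
Union (resolvent): {r, s}
Resolvent has 2 literal(s).

2


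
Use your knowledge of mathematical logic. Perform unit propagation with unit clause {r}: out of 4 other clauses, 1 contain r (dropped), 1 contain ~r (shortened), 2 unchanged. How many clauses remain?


Satisfied (removed): 1
Shortened (remain): 1
Unchanged (remain): 2
Remaining = 1 + 2 = 3

3


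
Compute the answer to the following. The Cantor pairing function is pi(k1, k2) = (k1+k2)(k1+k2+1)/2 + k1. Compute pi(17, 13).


k1 + k2 = 30
(k1+k2)(k1+k2+1)/2 = 30 * 31 / 2 = 465
pi = 465 + 17 = 482

482


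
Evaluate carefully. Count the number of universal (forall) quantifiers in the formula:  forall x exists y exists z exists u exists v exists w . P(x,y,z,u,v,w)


Quantifier prefix: forall x exists y exists z exists u exists v exists w
Mark each quantifier type:
  U E E E E E
Universal count = 1, Existential count = 5
Asked for universal (forall) quantifiers: 1

1


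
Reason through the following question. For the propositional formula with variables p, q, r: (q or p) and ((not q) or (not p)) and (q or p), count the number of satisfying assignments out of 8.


Evaluate all 8 assignments for p, q, r:
p=0, q=0, r=0: 0
p=0, q=0, r=1: 0
p=0, q=1, r=0: 1
p=0, q=1, r=1: 1
p=1, q=0, r=0: 1
p=1, q=0, r=1: 1
p=1, q=1, r=0: 0
p=1, q=1, r=1: 0
Satisfying count = 4

4


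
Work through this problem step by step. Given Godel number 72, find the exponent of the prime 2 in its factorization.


Factorize 72 by dividing by 2 repeatedly.
Division steps: 2 divides 72 exactly 3 time(s).
Exponent of 2 = 3

3


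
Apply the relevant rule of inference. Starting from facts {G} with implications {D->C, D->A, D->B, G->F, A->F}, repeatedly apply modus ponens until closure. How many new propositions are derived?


Initial facts: {G}
Apply modus ponens to closure:
  G and G->F  =>  F
Final known: {F, G}
New propositions: {F}
Count = 1

1


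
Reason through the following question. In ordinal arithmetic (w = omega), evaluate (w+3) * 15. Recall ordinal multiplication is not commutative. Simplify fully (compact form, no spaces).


Compute (w+3) * 15.
Ordinal * is associative and left-distributive over +, but NOT commutative; for finite n>1, n*w = w but w*n stays w*n.
(w+3) * 15 = (w+3) repeated 15 times. Each intermediate +3 is absorbed by the following w; only the last survives: w*15+3.
Result = w*15+3

w*15+3


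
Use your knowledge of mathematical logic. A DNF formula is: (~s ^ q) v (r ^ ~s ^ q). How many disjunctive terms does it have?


A DNF formula is a disjunction of terms (conjunctions).
Terms are separated by v.
Counting the disjuncts: 2 terms.

2


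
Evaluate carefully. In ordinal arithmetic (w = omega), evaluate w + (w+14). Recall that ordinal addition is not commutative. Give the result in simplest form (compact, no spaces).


Compute w + (w+14).
Ordinal + is associative but NOT commutative; for finite n>0, n + w = w but w + n stays w+n.
w + (w+14) = (w+w) + 14 = w*2+14.
Result = w*2+14

w*2+14


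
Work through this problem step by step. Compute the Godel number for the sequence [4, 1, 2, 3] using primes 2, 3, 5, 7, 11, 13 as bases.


Encode each element as an exponent of the corresponding prime:
  2^4 = 16
  3^1 = 3
  5^2 = 25
  7^3 = 343
Product = 16 * 3 * 25 * 343 = 411600

411600


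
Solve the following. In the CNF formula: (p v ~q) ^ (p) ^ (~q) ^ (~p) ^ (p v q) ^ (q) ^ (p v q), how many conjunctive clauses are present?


A CNF formula is a conjunction of clauses.
Clauses are separated by ^.
Counting the conjuncts: 7 clauses.

7


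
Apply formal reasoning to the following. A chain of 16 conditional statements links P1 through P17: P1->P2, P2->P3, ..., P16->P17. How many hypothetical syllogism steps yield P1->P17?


With 16 implications in a chain connecting 17 propositions:
P1->P2, P2->P3, ..., P16->P17
Steps needed = (number of implications) - 1 = 16 - 1 = 15

15


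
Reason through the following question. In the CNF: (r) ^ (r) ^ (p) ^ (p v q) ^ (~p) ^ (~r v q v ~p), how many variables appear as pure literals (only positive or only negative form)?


Check each variable for pure literal status:
p: mixed (not pure)
q: pure positive
r: mixed (not pure)
Pure literal count = 1

1


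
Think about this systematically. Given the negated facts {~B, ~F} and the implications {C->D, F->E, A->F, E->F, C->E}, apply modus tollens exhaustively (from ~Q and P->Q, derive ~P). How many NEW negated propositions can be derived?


Initial negated facts: {~B, ~F}
Apply modus tollens to closure:
  ~F and A->F  =>  ~A
  ~F and E->F  =>  ~E
  ~E and C->E  =>  ~C
Final negated: {~A, ~B, ~C, ~E, ~F}
New negations: {~A, ~C, ~E}
Count = 3

3


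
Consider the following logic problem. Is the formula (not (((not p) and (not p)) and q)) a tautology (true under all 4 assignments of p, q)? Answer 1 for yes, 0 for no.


Check all 4 assignments:
p=0, q=0: 1
p=0, q=1: 0
p=1, q=0: 1
p=1, q=1: 1
Satisfying count = 3/4.
Tautology iff count = 4: no.

0


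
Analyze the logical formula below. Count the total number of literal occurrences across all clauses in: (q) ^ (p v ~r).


Counting literals in each clause:
Clause 1: 1 literal(s)
Clause 2: 2 literal(s)
Total = 3

3


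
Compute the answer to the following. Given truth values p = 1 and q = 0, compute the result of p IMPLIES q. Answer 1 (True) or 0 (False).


p = 1, q = 0
Operation: p IMPLIES q
Evaluate: 1 IMPLIES 0 = 0

0


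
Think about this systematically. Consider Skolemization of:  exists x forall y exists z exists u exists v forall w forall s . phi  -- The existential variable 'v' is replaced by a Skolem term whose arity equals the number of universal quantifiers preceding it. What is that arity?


Quantifier prefix: exists x forall y exists z exists u exists v forall w forall s
'v' is existentially quantified at position 5.
Universal variables preceding it: y
Skolem function arity = 1

1


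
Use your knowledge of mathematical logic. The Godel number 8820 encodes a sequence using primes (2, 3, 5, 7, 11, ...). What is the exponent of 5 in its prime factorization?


Factorize 8820 by dividing by 5 repeatedly.
Division steps: 5 divides 8820 exactly 1 time(s).
Exponent of 5 = 1

1


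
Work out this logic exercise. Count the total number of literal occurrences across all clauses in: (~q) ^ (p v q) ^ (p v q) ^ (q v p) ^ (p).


Counting literals in each clause:
Clause 1: 1 literal(s)
Clause 2: 2 literal(s)
Clause 3: 2 literal(s)
Clause 4: 2 literal(s)
Clause 5: 1 literal(s)
Total = 8

8


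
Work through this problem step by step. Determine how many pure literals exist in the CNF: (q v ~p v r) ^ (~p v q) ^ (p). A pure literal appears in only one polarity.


Check each variable for pure literal status:
p: mixed (not pure)
q: pure positive
r: pure positive
Pure literal count = 2

2


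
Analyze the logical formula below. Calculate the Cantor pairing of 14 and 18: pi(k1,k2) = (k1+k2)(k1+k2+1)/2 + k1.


k1 + k2 = 32
(k1+k2)(k1+k2+1)/2 = 32 * 33 / 2 = 528
pi = 528 + 14 = 542

542


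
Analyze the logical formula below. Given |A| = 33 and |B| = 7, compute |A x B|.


The Cartesian product A x B contains all ordered pairs (a, b).
|A x B| = |A| * |B| = 33 * 7 = 231

231


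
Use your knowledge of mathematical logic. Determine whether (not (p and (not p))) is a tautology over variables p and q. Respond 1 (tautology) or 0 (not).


Check all 4 assignments:
p=0, q=0: 1
p=0, q=1: 1
p=1, q=0: 1
p=1, q=1: 1
Satisfying count = 4/4.
Tautology iff count = 4: yes.

1


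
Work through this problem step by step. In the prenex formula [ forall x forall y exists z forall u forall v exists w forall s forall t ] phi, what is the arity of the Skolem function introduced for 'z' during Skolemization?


Quantifier prefix: forall x forall y exists z forall u forall v exists w forall s forall t
'z' is existentially quantified at position 3.
Universal variables preceding it: x, y
Skolem function arity = 2

2


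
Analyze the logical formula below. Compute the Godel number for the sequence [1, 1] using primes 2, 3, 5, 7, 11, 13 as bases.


Encode each element as an exponent of the corresponding prime:
  2^1 = 2
  3^1 = 3
Product = 2 * 3 = 6

6


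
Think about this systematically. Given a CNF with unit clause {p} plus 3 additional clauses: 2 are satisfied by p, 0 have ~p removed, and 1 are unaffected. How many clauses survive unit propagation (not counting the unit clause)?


Satisfied (removed): 2
Shortened (remain): 0
Unchanged (remain): 1
Remaining = 0 + 1 = 1

1


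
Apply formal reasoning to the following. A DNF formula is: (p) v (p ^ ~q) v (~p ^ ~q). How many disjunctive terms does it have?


A DNF formula is a disjunction of terms (conjunctions).
Terms are separated by v.
Counting the disjuncts: 3 terms.

3


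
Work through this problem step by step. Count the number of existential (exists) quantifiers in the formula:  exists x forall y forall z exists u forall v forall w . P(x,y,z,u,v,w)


Quantifier prefix: exists x forall y forall z exists u forall v forall w
Mark each quantifier type:
  E U U E U U
Universal count = 4, Existential count = 2
Asked for existential (exists) quantifiers: 2

2


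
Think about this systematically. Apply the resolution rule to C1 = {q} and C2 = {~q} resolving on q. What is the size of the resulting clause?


Remove q from C1 and ~q from C2.
C1 remainder: {}
C2 remainder: {}
Union (resolvent): {} (empty clause)
Resolvent has 0 literal(s).

0


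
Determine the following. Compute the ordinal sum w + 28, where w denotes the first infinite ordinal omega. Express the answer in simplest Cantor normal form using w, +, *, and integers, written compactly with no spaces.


Compute w + 28.
Ordinal + is associative but NOT commutative; for finite n>0, n + w = w but w + n stays w+n.
w + 28 is already in normal form (a successor ordinal beyond w).
Result = w+28

w+28


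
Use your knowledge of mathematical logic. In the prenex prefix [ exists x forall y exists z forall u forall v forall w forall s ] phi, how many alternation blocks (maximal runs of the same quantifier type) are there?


Quantifier-type sequence: E A E A A A A  (A=forall, E=exists)
Group into maximal same-type runs:
  Ex1 | Ax1 | Ex1 | Ax4
Number of blocks = 4

4


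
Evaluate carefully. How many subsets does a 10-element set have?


The power set of a set with n elements has 2^n elements.
|P(S)| = 2^10 = 1024

1024


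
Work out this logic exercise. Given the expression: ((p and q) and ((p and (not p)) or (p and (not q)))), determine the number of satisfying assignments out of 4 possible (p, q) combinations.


Check all 4 assignments:
p=0, q=0: 0
p=0, q=1: 0
p=1, q=0: 0
p=1, q=1: 0
Count of True = 0

0


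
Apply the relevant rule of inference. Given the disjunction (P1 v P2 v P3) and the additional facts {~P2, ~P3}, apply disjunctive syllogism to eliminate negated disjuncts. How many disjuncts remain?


Original disjuncts (3): P1, P2, P3
Negated (eliminate): ~P2, ~P3
Remaining disjuncts: P1
Count = 3 - 2 = 1

1


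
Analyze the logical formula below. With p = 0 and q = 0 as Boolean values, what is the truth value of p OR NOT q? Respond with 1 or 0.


p = 0, q = 0
Operation: p OR NOT q
Evaluate: 0 OR NOT 0 = 1

1


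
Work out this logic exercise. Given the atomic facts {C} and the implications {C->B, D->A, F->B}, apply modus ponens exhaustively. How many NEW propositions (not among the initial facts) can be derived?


Initial facts: {C}
Apply modus ponens to closure:
  C and C->B  =>  B
Final known: {B, C}
New propositions: {B}
Count = 1

1


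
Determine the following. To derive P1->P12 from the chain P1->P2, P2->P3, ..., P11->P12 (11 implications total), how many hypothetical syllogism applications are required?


With 11 implications in a chain connecting 12 propositions:
P1->P2, P2->P3, ..., P11->P12
Steps needed = (number of implications) - 1 = 11 - 1 = 10

10


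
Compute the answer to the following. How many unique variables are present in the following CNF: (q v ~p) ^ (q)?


Identify each variable that appears in the formula.
Variables found: p, q
Count = 2

2


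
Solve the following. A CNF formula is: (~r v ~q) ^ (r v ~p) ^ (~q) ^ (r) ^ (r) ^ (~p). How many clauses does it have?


A CNF formula is a conjunction of clauses.
Clauses are separated by ^.
Counting the conjuncts: 6 clauses.

6


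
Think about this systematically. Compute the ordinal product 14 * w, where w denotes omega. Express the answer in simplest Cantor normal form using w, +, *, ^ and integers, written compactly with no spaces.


Compute 14 * w.
Ordinal * is associative and left-distributive over +, but NOT commutative; for finite n>1, n*w = w but w*n stays w*n.
For finite n>0, n * w = sup{n*k : k<w} = w. So 14 * w = w.
Result = w

w


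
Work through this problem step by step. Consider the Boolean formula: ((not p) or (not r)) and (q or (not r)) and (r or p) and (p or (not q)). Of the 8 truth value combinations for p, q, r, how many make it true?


Evaluate all 8 assignments for p, q, r:
p=0, q=0, r=0: 0
p=0, q=0, r=1: 0
p=0, q=1, r=0: 0
p=0, q=1, r=1: 0
p=1, q=0, r=0: 1
p=1, q=0, r=1: 0
p=1, q=1, r=0: 1
p=1, q=1, r=1: 0
Satisfying count = 2

2


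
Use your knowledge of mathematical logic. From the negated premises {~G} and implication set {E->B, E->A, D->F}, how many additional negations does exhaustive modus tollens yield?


Initial negated facts: {~G}
Apply modus tollens to closure:
  (no implication fires)
Final negated: {~G}
New negations: {(none)}
Count = 0

0


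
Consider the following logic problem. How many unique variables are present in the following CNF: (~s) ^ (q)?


Identify each variable that appears in the formula.
Variables found: q, s
Count = 2

2


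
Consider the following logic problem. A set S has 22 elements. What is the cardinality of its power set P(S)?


The power set of a set with n elements has 2^n elements.
|P(S)| = 2^22 = 4194304

4194304


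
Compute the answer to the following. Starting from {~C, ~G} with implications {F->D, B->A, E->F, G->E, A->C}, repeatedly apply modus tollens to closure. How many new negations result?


Initial negated facts: {~C, ~G}
Apply modus tollens to closure:
  ~C and A->C  =>  ~A
  ~A and B->A  =>  ~B
Final negated: {~A, ~B, ~C, ~G}
New negations: {~A, ~B}
Count = 2

2


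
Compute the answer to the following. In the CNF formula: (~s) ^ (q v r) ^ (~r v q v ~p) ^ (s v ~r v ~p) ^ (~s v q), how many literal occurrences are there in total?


Counting literals in each clause:
Clause 1: 1 literal(s)
Clause 2: 2 literal(s)
Clause 3: 3 literal(s)
Clause 4: 3 literal(s)
Clause 5: 2 literal(s)
Total = 11

11


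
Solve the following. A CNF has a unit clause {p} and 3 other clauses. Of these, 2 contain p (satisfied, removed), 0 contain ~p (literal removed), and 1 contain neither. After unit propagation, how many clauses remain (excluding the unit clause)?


Satisfied (removed): 2
Shortened (remain): 0
Unchanged (remain): 1
Remaining = 0 + 1 = 1

1


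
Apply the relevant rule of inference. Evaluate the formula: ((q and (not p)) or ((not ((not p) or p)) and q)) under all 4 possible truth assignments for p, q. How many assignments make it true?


Check all 4 assignments:
p=0, q=0: 0
p=0, q=1: 1
p=1, q=0: 0
p=1, q=1: 0
Count of True = 1

1


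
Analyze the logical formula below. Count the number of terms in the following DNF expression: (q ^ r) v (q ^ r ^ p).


A DNF formula is a disjunction of terms (conjunctions).
Terms are separated by v.
Counting the disjuncts: 2 terms.

2


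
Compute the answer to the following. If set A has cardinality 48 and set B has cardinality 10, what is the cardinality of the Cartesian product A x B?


The Cartesian product A x B contains all ordered pairs (a, b).
|A x B| = |A| * |B| = 48 * 10 = 480

480


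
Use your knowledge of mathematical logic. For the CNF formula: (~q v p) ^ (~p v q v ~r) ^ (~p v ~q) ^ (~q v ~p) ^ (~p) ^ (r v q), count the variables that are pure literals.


Check each variable for pure literal status:
p: mixed (not pure)
q: mixed (not pure)
r: mixed (not pure)
Pure literal count = 0

0


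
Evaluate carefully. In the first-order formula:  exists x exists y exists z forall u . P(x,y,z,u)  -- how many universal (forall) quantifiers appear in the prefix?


Quantifier prefix: exists x exists y exists z forall u
Mark each quantifier type:
  E E E U
Universal count = 1, Existential count = 3
Asked for universal (forall) quantifiers: 1

1


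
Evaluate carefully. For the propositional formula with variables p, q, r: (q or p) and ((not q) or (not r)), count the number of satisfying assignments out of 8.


Evaluate all 8 assignments for p, q, r:
p=0, q=0, r=0: 0
p=0, q=0, r=1: 0
p=0, q=1, r=0: 1
p=0, q=1, r=1: 0
p=1, q=0, r=0: 1
p=1, q=0, r=1: 1
p=1, q=1, r=0: 1
p=1, q=1, r=1: 0
Satisfying count = 4

4


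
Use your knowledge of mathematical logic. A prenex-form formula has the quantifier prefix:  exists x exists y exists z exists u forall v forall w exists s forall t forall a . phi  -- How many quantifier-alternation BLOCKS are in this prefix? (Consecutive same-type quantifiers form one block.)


Quantifier-type sequence: E E E E A A E A A  (A=forall, E=exists)
Group into maximal same-type runs:
  Ex4 | Ax2 | Ex1 | Ax2
Number of blocks = 4

4


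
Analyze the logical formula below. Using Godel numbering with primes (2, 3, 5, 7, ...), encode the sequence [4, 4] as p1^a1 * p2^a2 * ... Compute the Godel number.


Encode each element as an exponent of the corresponding prime:
  2^4 = 16
  3^4 = 81
Product = 16 * 81 = 1296

1296


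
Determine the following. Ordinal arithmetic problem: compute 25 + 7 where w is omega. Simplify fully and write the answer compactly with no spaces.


Compute 25 + 7.
Ordinal + is associative but NOT commutative; for finite n>0, n + w = w but w + n stays w+n.
Both operands finite; ordinal + agrees with natural +: 25 + 7 = 32.
Result = 32

32


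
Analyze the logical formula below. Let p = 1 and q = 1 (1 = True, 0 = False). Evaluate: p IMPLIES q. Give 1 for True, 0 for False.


p = 1, q = 1
Operation: p IMPLIES q
Evaluate: 1 IMPLIES 1 = 1

1


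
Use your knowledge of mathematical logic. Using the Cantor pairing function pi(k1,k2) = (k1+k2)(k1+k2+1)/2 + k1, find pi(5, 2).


k1 + k2 = 7
(k1+k2)(k1+k2+1)/2 = 7 * 8 / 2 = 28
pi = 28 + 5 = 33

33


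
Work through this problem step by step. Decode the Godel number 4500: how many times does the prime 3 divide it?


Factorize 4500 by dividing by 3 repeatedly.
Division steps: 3 divides 4500 exactly 2 time(s).
Exponent of 3 = 2

2


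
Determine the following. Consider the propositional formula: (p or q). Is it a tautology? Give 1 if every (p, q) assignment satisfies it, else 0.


Check all 4 assignments:
p=0, q=0: 0
p=0, q=1: 1
p=1, q=0: 1
p=1, q=1: 1
Satisfying count = 3/4.
Tautology iff count = 4: no.

0


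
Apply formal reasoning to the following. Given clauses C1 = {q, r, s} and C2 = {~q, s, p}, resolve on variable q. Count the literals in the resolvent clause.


Remove q from C1 and ~q from C2.
C1 remainder: {r, s}
C2 remainder: {s, p}
Union (resolvent): {p, r, s}
Resolvent has 3 literal(s).

3


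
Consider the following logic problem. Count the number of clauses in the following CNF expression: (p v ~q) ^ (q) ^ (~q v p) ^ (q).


A CNF formula is a conjunction of clauses.
Clauses are separated by ^.
Counting the conjuncts: 4 clauses.

4


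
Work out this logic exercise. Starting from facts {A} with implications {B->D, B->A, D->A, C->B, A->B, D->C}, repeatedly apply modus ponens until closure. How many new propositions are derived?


Initial facts: {A}
Apply modus ponens to closure:
  A and A->B  =>  B
  B and B->D  =>  D
  D and D->C  =>  C
Final known: {A, B, C, D}
New propositions: {B, C, D}
Count = 3

3


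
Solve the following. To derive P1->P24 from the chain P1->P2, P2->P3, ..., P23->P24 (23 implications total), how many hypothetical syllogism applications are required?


With 23 implications in a chain connecting 24 propositions:
P1->P2, P2->P3, ..., P23->P24
Steps needed = (number of implications) - 1 = 23 - 1 = 22

22


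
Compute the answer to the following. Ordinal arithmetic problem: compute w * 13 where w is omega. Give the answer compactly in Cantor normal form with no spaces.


Compute w * 13.
Ordinal * is associative and left-distributive over +, but NOT commutative; for finite n>1, n*w = w but w*n stays w*n.
w * 13 means 13 copies of w concatenated: w*13.
Result = w*13

w*13


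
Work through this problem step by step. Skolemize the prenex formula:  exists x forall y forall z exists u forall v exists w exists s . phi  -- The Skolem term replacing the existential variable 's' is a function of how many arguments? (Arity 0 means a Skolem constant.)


Quantifier prefix: exists x forall y forall z exists u forall v exists w exists s
's' is existentially quantified at position 7.
Universal variables preceding it: y, z, v
Skolem function arity = 3

3


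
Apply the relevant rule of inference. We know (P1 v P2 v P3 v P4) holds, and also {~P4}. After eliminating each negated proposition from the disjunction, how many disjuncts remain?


Original disjuncts (4): P1, P2, P3, P4
Negated (eliminate): ~P4
Remaining disjuncts: P1, P2, P3
Count = 4 - 1 = 3

3


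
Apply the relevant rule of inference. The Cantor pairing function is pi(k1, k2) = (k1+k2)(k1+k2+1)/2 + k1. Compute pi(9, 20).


k1 + k2 = 29
(k1+k2)(k1+k2+1)/2 = 29 * 30 / 2 = 435
pi = 435 + 9 = 444

444
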